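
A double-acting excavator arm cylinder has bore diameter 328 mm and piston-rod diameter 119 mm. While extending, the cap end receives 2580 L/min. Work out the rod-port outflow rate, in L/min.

Cap-side area A_cap = π/4 × (328 mm)² = 84500 mm^2
Rod-side annular area A_ann = π/4 × (328² − 119²) = 73370 mm^2
Piston speed v = Q_in/A_cap; rod-end outflow Q_out = v × A_ann = Q_in × A_ann/A_cap.

Q_out ≈ 2240 L/min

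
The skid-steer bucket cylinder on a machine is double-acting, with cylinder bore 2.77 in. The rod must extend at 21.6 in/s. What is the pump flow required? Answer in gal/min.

Cap-side area A_cap = π/4 × (2.77 in)² = 6.026 in^2
Q = A × v

Q ≈ 33.8 gal/min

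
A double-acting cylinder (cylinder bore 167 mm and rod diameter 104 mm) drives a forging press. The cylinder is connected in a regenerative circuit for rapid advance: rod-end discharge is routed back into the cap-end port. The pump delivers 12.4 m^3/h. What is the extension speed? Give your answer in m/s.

v ≈ 0.405 m/s

In regeneration the rod-end outflow joins the pump flow into the cap end, so the net volume the pump must supply per unit advance equals the rod cross-section area.
Rod cross-section A_rod = π/4 × (104 mm)² = 8495 mm^2
v = Q_pump / A_rod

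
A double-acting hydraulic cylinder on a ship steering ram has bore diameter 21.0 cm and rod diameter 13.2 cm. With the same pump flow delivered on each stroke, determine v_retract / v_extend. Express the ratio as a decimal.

Cap-side area A_cap = π/4 × (21.0 cm)² = 346.4 cm^2
Rod-side annular area A_ann = π/4 × (21.0² − 13.2²) = 209.5 cm^2
For equal Q, v ∝ 1/A, so v_ret/v_ext = A_cap/A_ann.

v_ret/v_ext ≈ 1.65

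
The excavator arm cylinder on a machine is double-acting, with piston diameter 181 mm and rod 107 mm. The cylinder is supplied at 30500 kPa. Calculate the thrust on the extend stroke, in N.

F ≈ 7.85e5 N

Cap-side area A_cap = π/4 × (181 mm)² = 25730 mm^2
F = P × A_cap = 30500 kPa × A_cap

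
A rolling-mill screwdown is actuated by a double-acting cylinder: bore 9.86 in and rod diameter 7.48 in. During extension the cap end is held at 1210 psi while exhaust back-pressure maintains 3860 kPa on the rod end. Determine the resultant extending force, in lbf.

F ≈ 74200 lbf

Cap-side area A_cap = π/4 × (9.86 in)² = 76.36 in^2
Rod-side annular area A_ann = π/4 × (9.86² − 7.48²) = 32.41 in^2
Net thrust = P_cap·A_cap − P_rod·A_ann = 92390 lbf − 18150 lbf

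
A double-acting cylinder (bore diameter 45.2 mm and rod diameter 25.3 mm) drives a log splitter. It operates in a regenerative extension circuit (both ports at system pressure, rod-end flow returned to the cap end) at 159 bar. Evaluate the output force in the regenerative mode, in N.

F ≈ 7990 N

With equal pressure on both faces, forces on the annular region cancel; the net push is pressure × rod cross-section.
Rod cross-section A_rod = π/4 × (25.3 mm)² = 502.7 mm^2
F = P × A_rod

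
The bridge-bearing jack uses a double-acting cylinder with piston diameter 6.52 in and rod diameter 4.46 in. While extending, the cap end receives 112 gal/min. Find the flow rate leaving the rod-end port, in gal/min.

Q_out ≈ 59.6 gal/min

Cap-side area A_cap = π/4 × (6.52 in)² = 33.39 in^2
Rod-side annular area A_ann = π/4 × (6.52² − 4.46²) = 17.76 in^2
Piston speed v = Q_in/A_cap; rod-end outflow Q_out = v × A_ann = Q_in × A_ann/A_cap.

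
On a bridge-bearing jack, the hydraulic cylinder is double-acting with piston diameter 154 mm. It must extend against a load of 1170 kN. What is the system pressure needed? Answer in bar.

P ≈ 628 bar

Cap-side area A_cap = π/4 × (154 mm)² = 18630 mm^2
P = F / A = 1170 kN / A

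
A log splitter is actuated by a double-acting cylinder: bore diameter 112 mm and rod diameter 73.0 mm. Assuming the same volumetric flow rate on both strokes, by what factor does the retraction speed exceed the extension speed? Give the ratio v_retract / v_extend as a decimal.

Cap-side area A_cap = π/4 × (112 mm)² = 9852 mm^2
Rod-side annular area A_ann = π/4 × (112² − 73.0²) = 5667 mm^2
For equal Q, v ∝ 1/A, so v_ret/v_ext = A_cap/A_ann.

v_ret/v_ext ≈ 1.74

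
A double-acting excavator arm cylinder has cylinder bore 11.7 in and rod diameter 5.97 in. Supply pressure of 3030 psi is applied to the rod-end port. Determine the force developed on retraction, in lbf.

Rod-side annular area A_ann = π/4 × (11.7² − 5.97²) = 79.52 in^2
On retraction the pressure acts on the annular area (bore minus rod).
F = P × A_ann

F ≈ 2.41e5 lbf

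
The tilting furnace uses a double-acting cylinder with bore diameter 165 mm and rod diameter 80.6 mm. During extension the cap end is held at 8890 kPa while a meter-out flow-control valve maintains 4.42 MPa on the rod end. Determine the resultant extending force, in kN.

Cap-side area A_cap = π/4 × (165 mm)² = 21380 mm^2
Rod-side annular area A_ann = π/4 × (165² − 80.6²) = 16280 mm^2
Net thrust = P_cap·A_cap − P_rod·A_ann = 190.1 kN − 71.96 kN

F ≈ 118 kN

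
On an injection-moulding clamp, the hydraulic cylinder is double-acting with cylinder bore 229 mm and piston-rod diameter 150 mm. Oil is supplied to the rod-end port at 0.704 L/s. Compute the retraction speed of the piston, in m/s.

Rod-side annular area A_ann = π/4 × (229² − 150²) = 23520 mm^2
Flow into the rod-end port fills the annular volume.
v = Q / A

v ≈ 0.0299 m/s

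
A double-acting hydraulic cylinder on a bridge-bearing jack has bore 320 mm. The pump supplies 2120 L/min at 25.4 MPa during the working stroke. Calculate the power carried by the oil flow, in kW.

Hydraulic power = P × Q

W ≈ 897 kW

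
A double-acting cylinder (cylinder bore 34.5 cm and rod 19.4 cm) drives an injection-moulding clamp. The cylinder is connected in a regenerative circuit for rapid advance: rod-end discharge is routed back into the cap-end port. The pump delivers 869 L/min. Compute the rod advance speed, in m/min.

v ≈ 29.4 m/min

In regeneration the rod-end outflow joins the pump flow into the cap end, so the net volume the pump must supply per unit advance equals the rod cross-section area.
Rod cross-section A_rod = π/4 × (19.4 cm)² = 295.6 cm^2
v = Q_pump / A_rod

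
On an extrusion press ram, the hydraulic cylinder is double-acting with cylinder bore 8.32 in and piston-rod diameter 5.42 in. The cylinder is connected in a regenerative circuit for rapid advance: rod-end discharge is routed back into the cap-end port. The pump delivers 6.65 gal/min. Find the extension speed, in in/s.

In regeneration the rod-end outflow joins the pump flow into the cap end, so the net volume the pump must supply per unit advance equals the rod cross-section area.
Rod cross-section A_rod = π/4 × (5.42 in)² = 23.07 in^2
v = Q_pump / A_rod

v ≈ 1.11 in/s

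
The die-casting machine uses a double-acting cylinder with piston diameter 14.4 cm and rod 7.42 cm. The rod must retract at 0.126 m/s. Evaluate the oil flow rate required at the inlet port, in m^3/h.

Q ≈ 5.43 m^3/h

Rod-side annular area A_ann = π/4 × (14.4² − 7.42²) = 119.6 cm^2
Q = A × v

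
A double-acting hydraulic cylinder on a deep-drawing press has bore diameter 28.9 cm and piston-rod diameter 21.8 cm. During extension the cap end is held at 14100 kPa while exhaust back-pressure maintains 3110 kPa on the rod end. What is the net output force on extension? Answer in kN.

Cap-side area A_cap = π/4 × (28.9 cm)² = 656.0 cm^2
Rod-side annular area A_ann = π/4 × (28.9² − 21.8²) = 282.7 cm^2
Net thrust = P_cap·A_cap − P_rod·A_ann = 924.9 kN − 87.93 kN

F ≈ 837 kN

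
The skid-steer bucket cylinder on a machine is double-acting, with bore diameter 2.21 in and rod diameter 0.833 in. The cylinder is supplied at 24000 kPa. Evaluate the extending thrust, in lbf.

Cap-side area A_cap = π/4 × (2.21 in)² = 3.836 in^2
F = P × A_cap = 24000 kPa × A_cap

F ≈ 13400 lbf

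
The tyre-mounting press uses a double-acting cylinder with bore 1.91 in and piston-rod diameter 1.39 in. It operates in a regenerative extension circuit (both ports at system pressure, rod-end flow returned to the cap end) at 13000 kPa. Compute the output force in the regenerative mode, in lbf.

F ≈ 2860 lbf

With equal pressure on both faces, forces on the annular region cancel; the net push is pressure × rod cross-section.
Rod cross-section A_rod = π/4 × (1.39 in)² = 1.517 in^2
F = P × A_rod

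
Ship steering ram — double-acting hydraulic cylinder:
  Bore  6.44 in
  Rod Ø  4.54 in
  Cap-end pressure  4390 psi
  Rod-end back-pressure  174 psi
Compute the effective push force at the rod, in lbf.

Cap-side area A_cap = π/4 × (6.44 in)² = 32.57 in^2
Rod-side annular area A_ann = π/4 × (6.44² − 4.54²) = 16.38 in^2
Net thrust = P_cap·A_cap − P_rod·A_ann = 1.430e5 lbf − 2851 lbf

F ≈ 1.40e5 lbf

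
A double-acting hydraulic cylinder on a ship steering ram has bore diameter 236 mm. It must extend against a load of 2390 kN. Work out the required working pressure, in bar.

P ≈ 546 bar

Cap-side area A_cap = π/4 × (236 mm)² = 43740 mm^2
P = F / A = 2390 kN / A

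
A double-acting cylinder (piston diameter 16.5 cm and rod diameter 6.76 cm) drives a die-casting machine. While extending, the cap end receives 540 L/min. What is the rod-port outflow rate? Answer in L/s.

Cap-side area A_cap = π/4 × (16.5 cm)² = 213.8 cm^2
Rod-side annular area A_ann = π/4 × (16.5² − 6.76²) = 177.9 cm^2
Piston speed v = Q_in/A_cap; rod-end outflow Q_out = v × A_ann = Q_in × A_ann/A_cap.

Q_out ≈ 7.49 L/s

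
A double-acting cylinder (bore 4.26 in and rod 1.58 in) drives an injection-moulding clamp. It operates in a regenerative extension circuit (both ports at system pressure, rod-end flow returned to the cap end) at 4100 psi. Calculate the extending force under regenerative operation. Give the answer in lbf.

With equal pressure on both faces, forces on the annular region cancel; the net push is pressure × rod cross-section.
Rod cross-section A_rod = π/4 × (1.58 in)² = 1.961 in^2
F = P × A_rod

F ≈ 8040 lbf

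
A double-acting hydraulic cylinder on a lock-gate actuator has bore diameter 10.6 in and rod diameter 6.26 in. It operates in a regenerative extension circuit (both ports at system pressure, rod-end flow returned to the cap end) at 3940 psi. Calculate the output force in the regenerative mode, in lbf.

F ≈ 1.21e5 lbf

With equal pressure on both faces, forces on the annular region cancel; the net push is pressure × rod cross-section.
Rod cross-section A_rod = π/4 × (6.26 in)² = 30.78 in^2
F = P × A_rod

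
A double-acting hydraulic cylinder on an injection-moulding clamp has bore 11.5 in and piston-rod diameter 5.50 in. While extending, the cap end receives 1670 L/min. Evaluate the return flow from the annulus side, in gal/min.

Q_out ≈ 340 gal/min

Cap-side area A_cap = π/4 × (11.5 in)² = 103.9 in^2
Rod-side annular area A_ann = π/4 × (11.5² − 5.50²) = 80.11 in^2
Piston speed v = Q_in/A_cap; rod-end outflow Q_out = v × A_ann = Q_in × A_ann/A_cap.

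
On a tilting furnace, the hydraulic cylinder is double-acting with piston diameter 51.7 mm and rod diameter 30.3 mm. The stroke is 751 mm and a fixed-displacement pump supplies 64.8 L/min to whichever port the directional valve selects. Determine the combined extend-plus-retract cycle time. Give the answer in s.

Cap-side area A_cap = π/4 × (51.7 mm)² = 2099 mm^2
Rod-side annular area A_ann = π/4 × (51.7² − 30.3²) = 1378 mm^2
t_ext = A_cap·L/Q = 1.460 s
t_ret = A_ann·L/Q = 0.9584 s
t_cycle = t_ext + t_ret

t ≈ 2.42 s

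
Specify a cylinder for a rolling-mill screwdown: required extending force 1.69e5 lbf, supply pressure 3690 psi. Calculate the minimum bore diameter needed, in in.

D ≈ 7.64 in

Extension force acts on the full piston face: F = P × (π/4)D².
D = √(4F / (πP)) = √(4 × 1.69e5 lbf / (π × 3690 psi))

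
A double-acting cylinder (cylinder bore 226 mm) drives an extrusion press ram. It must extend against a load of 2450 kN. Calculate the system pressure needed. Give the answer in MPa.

Cap-side area A_cap = π/4 × (226 mm)² = 40110 mm^2
P = F / A = 2450 kN / A

P ≈ 61.1 MPa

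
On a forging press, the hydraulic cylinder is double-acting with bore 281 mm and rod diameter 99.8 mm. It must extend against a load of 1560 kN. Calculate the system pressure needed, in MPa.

Cap-side area A_cap = π/4 × (281 mm)² = 62020 mm^2
P = F / A = 1560 kN / A

P ≈ 25.2 MPa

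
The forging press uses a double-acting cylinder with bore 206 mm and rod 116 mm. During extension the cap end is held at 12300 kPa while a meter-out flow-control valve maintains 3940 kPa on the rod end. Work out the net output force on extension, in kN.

Cap-side area A_cap = π/4 × (206 mm)² = 33330 mm^2
Rod-side annular area A_ann = π/4 × (206² − 116²) = 22760 mm^2
Net thrust = P_cap·A_cap − P_rod·A_ann = 409.9 kN − 89.68 kN

F ≈ 320 kN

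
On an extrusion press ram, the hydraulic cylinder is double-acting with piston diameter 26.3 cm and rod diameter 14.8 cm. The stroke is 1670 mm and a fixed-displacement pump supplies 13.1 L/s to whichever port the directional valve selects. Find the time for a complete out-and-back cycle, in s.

t ≈ 11.7 s

Cap-side area A_cap = π/4 × (26.3 cm)² = 543.3 cm^2
Rod-side annular area A_ann = π/4 × (26.3² − 14.8²) = 371.2 cm^2
t_ext = A_cap·L/Q = 6.925 s
t_ret = A_ann·L/Q = 4.732 s
t_cycle = t_ext + t_ret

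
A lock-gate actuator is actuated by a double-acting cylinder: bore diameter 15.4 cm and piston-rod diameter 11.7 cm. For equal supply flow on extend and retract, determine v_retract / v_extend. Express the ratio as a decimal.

Cap-side area A_cap = π/4 × (15.4 cm)² = 186.3 cm^2
Rod-side annular area A_ann = π/4 × (15.4² − 11.7²) = 78.75 cm^2
For equal Q, v ∝ 1/A, so v_ret/v_ext = A_cap/A_ann.

v_ret/v_ext ≈ 2.37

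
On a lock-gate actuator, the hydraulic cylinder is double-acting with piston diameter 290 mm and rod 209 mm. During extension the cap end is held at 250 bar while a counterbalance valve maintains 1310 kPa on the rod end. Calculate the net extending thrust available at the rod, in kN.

Cap-side area A_cap = π/4 × (290 mm)² = 66050 mm^2
Rod-side annular area A_ann = π/4 × (290² − 209²) = 31750 mm^2
Net thrust = P_cap·A_cap − P_rod·A_ann = 1651 kN − 41.59 kN

F ≈ 1610 kN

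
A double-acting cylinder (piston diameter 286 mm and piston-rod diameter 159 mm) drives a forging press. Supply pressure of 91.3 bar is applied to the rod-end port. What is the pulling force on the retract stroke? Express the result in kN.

F ≈ 405 kN

Rod-side annular area A_ann = π/4 × (286² − 159²) = 44390 mm^2
On retraction the pressure acts on the annular area (bore minus rod).
F = P × A_ann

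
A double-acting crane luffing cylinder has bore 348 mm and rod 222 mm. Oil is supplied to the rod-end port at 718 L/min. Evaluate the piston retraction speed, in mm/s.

Rod-side annular area A_ann = π/4 × (348² − 222²) = 56410 mm^2
Flow into the rod-end port fills the annular volume.
v = Q / A

v ≈ 212 mm/s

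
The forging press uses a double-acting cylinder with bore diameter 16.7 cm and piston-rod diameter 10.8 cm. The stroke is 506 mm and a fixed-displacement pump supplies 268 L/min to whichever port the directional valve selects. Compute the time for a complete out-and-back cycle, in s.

t ≈ 3.92 s

Cap-side area A_cap = π/4 × (16.7 cm)² = 219.0 cm^2
Rod-side annular area A_ann = π/4 × (16.7² − 10.8²) = 127.4 cm^2
t_ext = A_cap·L/Q = 2.481 s
t_ret = A_ann·L/Q = 1.444 s
t_cycle = t_ext + t_ret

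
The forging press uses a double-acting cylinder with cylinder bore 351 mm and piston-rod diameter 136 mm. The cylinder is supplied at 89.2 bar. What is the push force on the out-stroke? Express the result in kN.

F ≈ 863 kN

Cap-side area A_cap = π/4 × (351 mm)² = 96760 mm^2
F = P × A_cap = 89.2 bar × A_cap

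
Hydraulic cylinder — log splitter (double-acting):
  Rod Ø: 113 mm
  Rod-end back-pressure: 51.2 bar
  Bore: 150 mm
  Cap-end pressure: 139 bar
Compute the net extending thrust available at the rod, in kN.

Cap-side area A_cap = π/4 × (150 mm)² = 17670 mm^2
Rod-side annular area A_ann = π/4 × (150² − 113²) = 7643 mm^2
Net thrust = P_cap·A_cap − P_rod·A_ann = 245.6 kN − 39.13 kN

F ≈ 207 kN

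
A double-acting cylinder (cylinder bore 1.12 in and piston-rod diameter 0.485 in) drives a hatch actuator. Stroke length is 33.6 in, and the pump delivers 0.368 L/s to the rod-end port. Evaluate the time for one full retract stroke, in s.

Rod-side annular area A_ann = π/4 × (1.12² − 0.485²) = 0.8005 in^2
Swept volume V = A × L; t = V / Q = A·L / Q

t ≈ 1.20 s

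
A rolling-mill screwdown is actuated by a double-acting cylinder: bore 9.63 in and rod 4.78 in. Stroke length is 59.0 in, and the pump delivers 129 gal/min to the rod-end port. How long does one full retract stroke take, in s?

Rod-side annular area A_ann = π/4 × (9.63² − 4.78²) = 54.89 in^2
Swept volume V = A × L; t = V / Q = A·L / Q

t ≈ 6.52 s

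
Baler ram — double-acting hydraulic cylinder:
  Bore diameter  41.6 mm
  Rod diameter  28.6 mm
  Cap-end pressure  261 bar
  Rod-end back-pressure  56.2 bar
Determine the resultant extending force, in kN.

Cap-side area A_cap = π/4 × (41.6 mm)² = 1359 mm^2
Rod-side annular area A_ann = π/4 × (41.6² − 28.6²) = 716.8 mm^2
Net thrust = P_cap·A_cap − P_rod·A_ann = 35.47 kN − 4.028 kN

F ≈ 31.4 kN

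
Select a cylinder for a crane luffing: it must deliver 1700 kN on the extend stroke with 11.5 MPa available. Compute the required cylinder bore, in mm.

Extension force acts on the full piston face: F = P × (π/4)D².
D = √(4F / (πP)) = √(4 × 1700 kN / (π × 11.5 MPa))

D ≈ 434 mm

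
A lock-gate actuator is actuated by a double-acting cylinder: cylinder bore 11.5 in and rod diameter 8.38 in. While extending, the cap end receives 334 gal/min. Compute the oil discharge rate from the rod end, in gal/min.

Q_out ≈ 157 gal/min

Cap-side area A_cap = π/4 × (11.5 in)² = 103.9 in^2
Rod-side annular area A_ann = π/4 × (11.5² − 8.38²) = 48.71 in^2
Piston speed v = Q_in/A_cap; rod-end outflow Q_out = v × A_ann = Q_in × A_ann/A_cap.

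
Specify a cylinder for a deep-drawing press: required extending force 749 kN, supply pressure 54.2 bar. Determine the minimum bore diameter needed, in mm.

D ≈ 419 mm

Extension force acts on the full piston face: F = P × (π/4)D².
D = √(4F / (πP)) = √(4 × 749 kN / (π × 54.2 bar))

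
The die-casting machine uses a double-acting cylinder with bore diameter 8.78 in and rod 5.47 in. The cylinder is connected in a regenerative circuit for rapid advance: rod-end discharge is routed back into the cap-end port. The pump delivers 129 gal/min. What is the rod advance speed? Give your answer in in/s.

In regeneration the rod-end outflow joins the pump flow into the cap end, so the net volume the pump must supply per unit advance equals the rod cross-section area.
Rod cross-section A_rod = π/4 × (5.47 in)² = 23.50 in^2
v = Q_pump / A_rod

v ≈ 21.1 in/s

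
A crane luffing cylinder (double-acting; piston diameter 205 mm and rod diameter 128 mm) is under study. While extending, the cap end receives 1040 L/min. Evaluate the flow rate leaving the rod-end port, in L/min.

Q_out ≈ 635 L/min

Cap-side area A_cap = π/4 × (205 mm)² = 33010 mm^2
Rod-side annular area A_ann = π/4 × (205² − 128²) = 20140 mm^2
Piston speed v = Q_in/A_cap; rod-end outflow Q_out = v × A_ann = Q_in × A_ann/A_cap.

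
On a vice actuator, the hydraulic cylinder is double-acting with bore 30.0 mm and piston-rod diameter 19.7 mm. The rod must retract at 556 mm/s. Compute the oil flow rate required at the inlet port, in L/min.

Q ≈ 13.4 L/min

Rod-side annular area A_ann = π/4 × (30.0² − 19.7²) = 402.1 mm^2
Q = A × v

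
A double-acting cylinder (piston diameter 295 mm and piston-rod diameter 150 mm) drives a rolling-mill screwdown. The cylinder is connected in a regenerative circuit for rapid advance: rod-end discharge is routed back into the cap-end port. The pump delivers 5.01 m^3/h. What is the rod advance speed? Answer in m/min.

In regeneration the rod-end outflow joins the pump flow into the cap end, so the net volume the pump must supply per unit advance equals the rod cross-section area.
Rod cross-section A_rod = π/4 × (150 mm)² = 17670 mm^2
v = Q_pump / A_rod

v ≈ 4.73 m/min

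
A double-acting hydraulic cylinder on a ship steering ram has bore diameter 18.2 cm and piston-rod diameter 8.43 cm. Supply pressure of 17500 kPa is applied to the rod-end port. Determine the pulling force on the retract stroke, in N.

F ≈ 3.58e5 N

Rod-side annular area A_ann = π/4 × (18.2² − 8.43²) = 204.3 cm^2
On retraction the pressure acts on the annular area (bore minus rod).
F = P × A_ann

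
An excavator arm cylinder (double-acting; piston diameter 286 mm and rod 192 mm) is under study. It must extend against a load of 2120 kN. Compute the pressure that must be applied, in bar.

Cap-side area A_cap = π/4 × (286 mm)² = 64240 mm^2
P = F / A = 2120 kN / A

P ≈ 330 bar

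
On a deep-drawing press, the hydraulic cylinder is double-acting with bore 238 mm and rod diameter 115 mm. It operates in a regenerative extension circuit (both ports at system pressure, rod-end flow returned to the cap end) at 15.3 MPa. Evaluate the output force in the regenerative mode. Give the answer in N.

F ≈ 1.59e5 N

With equal pressure on both faces, forces on the annular region cancel; the net push is pressure × rod cross-section.
Rod cross-section A_rod = π/4 × (115 mm)² = 10390 mm^2
F = P × A_rod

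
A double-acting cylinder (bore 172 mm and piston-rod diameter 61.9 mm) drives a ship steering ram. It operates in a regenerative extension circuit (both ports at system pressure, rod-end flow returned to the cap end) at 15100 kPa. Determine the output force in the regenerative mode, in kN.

F ≈ 45.4 kN

With equal pressure on both faces, forces on the annular region cancel; the net push is pressure × rod cross-section.
Rod cross-section A_rod = π/4 × (61.9 mm)² = 3009 mm^2
F = P × A_rod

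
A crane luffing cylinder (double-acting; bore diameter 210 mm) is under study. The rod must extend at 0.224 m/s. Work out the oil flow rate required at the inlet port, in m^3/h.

Q ≈ 27.9 m^3/h

Cap-side area A_cap = π/4 × (210 mm)² = 34640 mm^2
Q = A × v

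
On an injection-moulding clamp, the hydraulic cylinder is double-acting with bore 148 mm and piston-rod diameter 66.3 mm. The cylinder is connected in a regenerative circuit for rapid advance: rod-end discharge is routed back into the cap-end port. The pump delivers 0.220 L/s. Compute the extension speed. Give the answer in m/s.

In regeneration the rod-end outflow joins the pump flow into the cap end, so the net volume the pump must supply per unit advance equals the rod cross-section area.
Rod cross-section A_rod = π/4 × (66.3 mm)² = 3452 mm^2
v = Q_pump / A_rod

v ≈ 0.0637 m/s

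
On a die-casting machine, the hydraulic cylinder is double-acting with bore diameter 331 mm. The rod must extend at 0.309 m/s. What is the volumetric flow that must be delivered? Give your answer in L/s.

Q ≈ 26.6 L/s

Cap-side area A_cap = π/4 × (331 mm)² = 86050 mm^2
Q = A × v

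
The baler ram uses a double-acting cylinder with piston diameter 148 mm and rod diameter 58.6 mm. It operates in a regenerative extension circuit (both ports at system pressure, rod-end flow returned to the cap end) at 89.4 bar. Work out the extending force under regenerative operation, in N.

With equal pressure on both faces, forces on the annular region cancel; the net push is pressure × rod cross-section.
Rod cross-section A_rod = π/4 × (58.6 mm)² = 2697 mm^2
F = P × A_rod

F ≈ 24100 N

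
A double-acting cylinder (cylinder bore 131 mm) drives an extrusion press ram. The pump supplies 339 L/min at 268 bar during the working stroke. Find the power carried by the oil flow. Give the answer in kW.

Hydraulic power = P × Q

W ≈ 151 kW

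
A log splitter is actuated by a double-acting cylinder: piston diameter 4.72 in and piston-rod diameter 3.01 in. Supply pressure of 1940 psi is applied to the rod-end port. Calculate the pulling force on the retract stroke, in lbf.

F ≈ 20100 lbf

Rod-side annular area A_ann = π/4 × (4.72² − 3.01²) = 10.38 in^2
On retraction the pressure acts on the annular area (bore minus rod).
F = P × A_ann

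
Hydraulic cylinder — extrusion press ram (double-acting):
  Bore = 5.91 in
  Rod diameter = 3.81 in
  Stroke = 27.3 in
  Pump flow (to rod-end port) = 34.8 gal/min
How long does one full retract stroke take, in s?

t ≈ 3.27 s

Rod-side annular area A_ann = π/4 × (5.91² − 3.81²) = 16.03 in^2
Swept volume V = A × L; t = V / Q = A·L / Q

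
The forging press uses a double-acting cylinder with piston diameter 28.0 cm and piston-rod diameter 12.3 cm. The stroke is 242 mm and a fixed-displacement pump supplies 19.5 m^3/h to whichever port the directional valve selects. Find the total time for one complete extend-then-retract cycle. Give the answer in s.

Cap-side area A_cap = π/4 × (28.0 cm)² = 615.8 cm^2
Rod-side annular area A_ann = π/4 × (28.0² − 12.3²) = 496.9 cm^2
t_ext = A_cap·L/Q = 2.751 s
t_ret = A_ann·L/Q = 2.220 s
t_cycle = t_ext + t_ret

t ≈ 4.97 s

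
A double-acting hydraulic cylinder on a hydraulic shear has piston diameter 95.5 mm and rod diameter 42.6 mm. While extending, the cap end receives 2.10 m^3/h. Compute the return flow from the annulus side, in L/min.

Q_out ≈ 28.0 L/min

Cap-side area A_cap = π/4 × (95.5 mm)² = 7163 mm^2
Rod-side annular area A_ann = π/4 × (95.5² − 42.6²) = 5738 mm^2
Piston speed v = Q_in/A_cap; rod-end outflow Q_out = v × A_ann = Q_in × A_ann/A_cap.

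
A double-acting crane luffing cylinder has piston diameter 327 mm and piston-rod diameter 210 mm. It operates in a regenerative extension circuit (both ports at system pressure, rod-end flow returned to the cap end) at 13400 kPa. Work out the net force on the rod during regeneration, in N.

F ≈ 4.64e5 N

With equal pressure on both faces, forces on the annular region cancel; the net push is pressure × rod cross-section.
Rod cross-section A_rod = π/4 × (210 mm)² = 34640 mm^2
F = P × A_rod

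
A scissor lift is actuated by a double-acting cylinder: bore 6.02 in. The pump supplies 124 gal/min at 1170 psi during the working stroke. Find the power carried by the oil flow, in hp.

Hydraulic power = P × Q

W ≈ 84.6 hp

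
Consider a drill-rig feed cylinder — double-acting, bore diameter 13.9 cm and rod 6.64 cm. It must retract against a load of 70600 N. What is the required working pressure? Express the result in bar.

P ≈ 60.3 bar

Rod-side annular area A_ann = π/4 × (13.9² − 6.64²) = 117.1 cm^2
Retraction: pressure acts on the annular area.
P = F / A = 70600 N / A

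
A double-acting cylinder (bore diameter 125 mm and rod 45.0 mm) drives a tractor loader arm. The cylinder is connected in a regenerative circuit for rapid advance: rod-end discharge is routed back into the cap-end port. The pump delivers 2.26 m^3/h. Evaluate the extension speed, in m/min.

v ≈ 23.7 m/min

In regeneration the rod-end outflow joins the pump flow into the cap end, so the net volume the pump must supply per unit advance equals the rod cross-section area.
Rod cross-section A_rod = π/4 × (45.0 mm)² = 1590 mm^2
v = Q_pump / A_rod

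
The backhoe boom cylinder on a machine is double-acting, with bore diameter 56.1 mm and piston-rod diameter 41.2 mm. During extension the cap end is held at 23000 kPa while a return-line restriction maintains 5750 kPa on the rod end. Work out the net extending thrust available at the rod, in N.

Cap-side area A_cap = π/4 × (56.1 mm)² = 2472 mm^2
Rod-side annular area A_ann = π/4 × (56.1² − 41.2²) = 1139 mm^2
Net thrust = P_cap·A_cap − P_rod·A_ann = 56850 N − 6547 N

F ≈ 50300 N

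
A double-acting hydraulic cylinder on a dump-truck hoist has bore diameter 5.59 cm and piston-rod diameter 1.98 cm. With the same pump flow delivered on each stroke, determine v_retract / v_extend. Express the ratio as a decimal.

Cap-side area A_cap = π/4 × (5.59 cm)² = 24.54 cm^2
Rod-side annular area A_ann = π/4 × (5.59² − 1.98²) = 21.46 cm^2
For equal Q, v ∝ 1/A, so v_ret/v_ext = A_cap/A_ann.

v_ret/v_ext ≈ 1.14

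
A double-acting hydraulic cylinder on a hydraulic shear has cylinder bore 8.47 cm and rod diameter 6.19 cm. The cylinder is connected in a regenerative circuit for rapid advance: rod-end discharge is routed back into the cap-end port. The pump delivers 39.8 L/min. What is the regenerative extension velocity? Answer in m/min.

v ≈ 13.2 m/min

In regeneration the rod-end outflow joins the pump flow into the cap end, so the net volume the pump must supply per unit advance equals the rod cross-section area.
Rod cross-section A_rod = π/4 × (6.19 cm)² = 30.09 cm^2
v = Q_pump / A_rod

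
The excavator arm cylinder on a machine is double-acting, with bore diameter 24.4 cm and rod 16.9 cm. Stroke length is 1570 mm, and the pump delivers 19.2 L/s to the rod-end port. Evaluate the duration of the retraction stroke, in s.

Rod-side annular area A_ann = π/4 × (24.4² − 16.9²) = 243.3 cm^2
Swept volume V = A × L; t = V / Q = A·L / Q

t ≈ 1.99 s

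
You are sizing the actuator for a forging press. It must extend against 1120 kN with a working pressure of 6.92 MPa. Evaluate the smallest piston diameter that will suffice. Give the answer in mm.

Extension force acts on the full piston face: F = P × (π/4)D².
D = √(4F / (πP)) = √(4 × 1120 kN / (π × 6.92 MPa))

D ≈ 454 mm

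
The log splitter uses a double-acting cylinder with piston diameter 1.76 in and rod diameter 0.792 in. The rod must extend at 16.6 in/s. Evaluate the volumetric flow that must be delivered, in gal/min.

Q ≈ 10.5 gal/min

Cap-side area A_cap = π/4 × (1.76 in)² = 2.433 in^2
Q = A × v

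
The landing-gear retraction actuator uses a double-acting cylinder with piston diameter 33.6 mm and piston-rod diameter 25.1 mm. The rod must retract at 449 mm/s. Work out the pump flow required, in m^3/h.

Rod-side annular area A_ann = π/4 × (33.6² − 25.1²) = 391.9 mm^2
Q = A × v

Q ≈ 0.633 m^3/h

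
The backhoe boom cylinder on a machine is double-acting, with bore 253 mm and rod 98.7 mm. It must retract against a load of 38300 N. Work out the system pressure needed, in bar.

P ≈ 8.99 bar

Rod-side annular area A_ann = π/4 × (253² − 98.7²) = 42620 mm^2
Retraction: pressure acts on the annular area.
P = F / A = 38300 N / A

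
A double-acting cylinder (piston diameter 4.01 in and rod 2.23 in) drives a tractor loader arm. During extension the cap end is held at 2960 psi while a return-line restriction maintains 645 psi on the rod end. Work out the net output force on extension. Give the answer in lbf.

F ≈ 31800 lbf

Cap-side area A_cap = π/4 × (4.01 in)² = 12.63 in^2
Rod-side annular area A_ann = π/4 × (4.01² − 2.23²) = 8.724 in^2
Net thrust = P_cap·A_cap − P_rod·A_ann = 37380 lbf − 5627 lbf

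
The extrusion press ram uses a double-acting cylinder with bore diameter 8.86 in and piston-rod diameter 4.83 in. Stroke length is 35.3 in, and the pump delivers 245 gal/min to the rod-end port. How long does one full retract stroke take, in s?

t ≈ 1.62 s

Rod-side annular area A_ann = π/4 × (8.86² − 4.83²) = 43.33 in^2
Swept volume V = A × L; t = V / Q = A·L / Q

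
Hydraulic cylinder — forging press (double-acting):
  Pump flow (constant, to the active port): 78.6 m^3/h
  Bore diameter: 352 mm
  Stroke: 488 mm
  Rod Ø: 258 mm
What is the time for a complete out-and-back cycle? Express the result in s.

Cap-side area A_cap = π/4 × (352 mm)² = 97310 mm^2
Rod-side annular area A_ann = π/4 × (352² − 258²) = 45030 mm^2
t_ext = A_cap·L/Q = 2.175 s
t_ret = A_ann·L/Q = 1.007 s
t_cycle = t_ext + t_ret

t ≈ 3.18 s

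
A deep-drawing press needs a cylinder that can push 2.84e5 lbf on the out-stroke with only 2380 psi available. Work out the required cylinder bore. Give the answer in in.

D ≈ 12.3 in

Extension force acts on the full piston face: F = P × (π/4)D².
D = √(4F / (πP)) = √(4 × 2.84e5 lbf / (π × 2380 psi))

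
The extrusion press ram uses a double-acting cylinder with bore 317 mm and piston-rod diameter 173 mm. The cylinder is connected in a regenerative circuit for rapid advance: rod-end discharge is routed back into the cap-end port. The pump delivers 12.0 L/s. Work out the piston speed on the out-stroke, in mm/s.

In regeneration the rod-end outflow joins the pump flow into the cap end, so the net volume the pump must supply per unit advance equals the rod cross-section area.
Rod cross-section A_rod = π/4 × (173 mm)² = 23510 mm^2
v = Q_pump / A_rod

v ≈ 511 mm/s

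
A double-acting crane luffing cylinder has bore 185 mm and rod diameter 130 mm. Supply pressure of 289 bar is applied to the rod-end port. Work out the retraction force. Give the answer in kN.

F ≈ 393 kN

Rod-side annular area A_ann = π/4 × (185² − 130²) = 13610 mm^2
On retraction the pressure acts on the annular area (bore minus rod).
F = P × A_ann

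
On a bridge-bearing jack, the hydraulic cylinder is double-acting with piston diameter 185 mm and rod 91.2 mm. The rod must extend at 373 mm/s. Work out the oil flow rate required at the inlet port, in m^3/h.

Cap-side area A_cap = π/4 × (185 mm)² = 26880 mm^2
Q = A × v

Q ≈ 36.1 m^3/h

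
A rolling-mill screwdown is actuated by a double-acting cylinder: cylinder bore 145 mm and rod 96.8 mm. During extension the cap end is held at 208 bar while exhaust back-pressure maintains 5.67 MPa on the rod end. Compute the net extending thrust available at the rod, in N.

F ≈ 2.92e5 N

Cap-side area A_cap = π/4 × (145 mm)² = 16510 mm^2
Rod-side annular area A_ann = π/4 × (145² − 96.8²) = 9154 mm^2
Net thrust = P_cap·A_cap − P_rod·A_ann = 3.435e5 N − 51900 N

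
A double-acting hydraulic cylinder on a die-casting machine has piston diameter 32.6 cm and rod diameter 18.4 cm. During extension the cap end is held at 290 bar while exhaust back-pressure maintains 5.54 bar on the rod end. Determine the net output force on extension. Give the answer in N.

F ≈ 2.39e6 N

Cap-side area A_cap = π/4 × (32.6 cm)² = 834.7 cm^2
Rod-side annular area A_ann = π/4 × (32.6² − 18.4²) = 568.8 cm^2
Net thrust = P_cap·A_cap − P_rod·A_ann = 2.421e6 N − 31510 N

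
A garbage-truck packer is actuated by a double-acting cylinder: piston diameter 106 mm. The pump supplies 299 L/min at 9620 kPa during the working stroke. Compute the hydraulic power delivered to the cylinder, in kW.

W ≈ 47.9 kW

Hydraulic power = P × Q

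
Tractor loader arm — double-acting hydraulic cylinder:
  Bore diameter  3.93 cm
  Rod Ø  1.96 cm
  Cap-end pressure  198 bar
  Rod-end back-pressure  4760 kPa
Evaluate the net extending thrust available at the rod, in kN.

F ≈ 19.7 kN

Cap-side area A_cap = π/4 × (3.93 cm)² = 12.13 cm^2
Rod-side annular area A_ann = π/4 × (3.93² − 1.96²) = 9.113 cm^2
Net thrust = P_cap·A_cap − P_rod·A_ann = 24.02 kN − 4.338 kN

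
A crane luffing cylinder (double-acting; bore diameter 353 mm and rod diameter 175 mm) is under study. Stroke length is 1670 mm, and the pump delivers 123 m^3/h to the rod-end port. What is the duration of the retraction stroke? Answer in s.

t ≈ 3.61 s

Rod-side annular area A_ann = π/4 × (353² − 175²) = 73810 mm^2
Swept volume V = A × L; t = V / Q = A·L / Q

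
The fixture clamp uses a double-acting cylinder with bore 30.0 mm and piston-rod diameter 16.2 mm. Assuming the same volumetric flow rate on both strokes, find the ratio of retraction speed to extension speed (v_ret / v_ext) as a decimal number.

v_ret/v_ext ≈ 1.41

Cap-side area A_cap = π/4 × (30.0 mm)² = 706.9 mm^2
Rod-side annular area A_ann = π/4 × (30.0² − 16.2²) = 500.7 mm^2
For equal Q, v ∝ 1/A, so v_ret/v_ext = A_cap/A_ann.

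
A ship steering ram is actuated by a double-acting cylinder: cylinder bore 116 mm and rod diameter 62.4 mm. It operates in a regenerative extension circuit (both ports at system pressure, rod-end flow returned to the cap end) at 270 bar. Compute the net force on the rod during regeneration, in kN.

With equal pressure on both faces, forces on the annular region cancel; the net push is pressure × rod cross-section.
Rod cross-section A_rod = π/4 × (62.4 mm)² = 3058 mm^2
F = P × A_rod

F ≈ 82.6 kN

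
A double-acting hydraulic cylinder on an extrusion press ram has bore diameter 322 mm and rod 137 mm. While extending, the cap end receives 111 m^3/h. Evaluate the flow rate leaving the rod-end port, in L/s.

Q_out ≈ 25.3 L/s

Cap-side area A_cap = π/4 × (322 mm)² = 81430 mm^2
Rod-side annular area A_ann = π/4 × (322² − 137²) = 66690 mm^2
Piston speed v = Q_in/A_cap; rod-end outflow Q_out = v × A_ann = Q_in × A_ann/A_cap.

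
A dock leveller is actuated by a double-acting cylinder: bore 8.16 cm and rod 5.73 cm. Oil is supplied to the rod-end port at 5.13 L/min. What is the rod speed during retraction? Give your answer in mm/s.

Rod-side annular area A_ann = π/4 × (8.16² − 5.73²) = 26.51 cm^2
Flow into the rod-end port fills the annular volume.
v = Q / A

v ≈ 32.3 mm/s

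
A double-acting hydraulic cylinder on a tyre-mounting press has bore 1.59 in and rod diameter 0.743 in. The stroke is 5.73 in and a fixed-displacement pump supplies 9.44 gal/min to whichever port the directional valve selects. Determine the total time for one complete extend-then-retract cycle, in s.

t ≈ 0.558 s

Cap-side area A_cap = π/4 × (1.59 in)² = 1.986 in^2
Rod-side annular area A_ann = π/4 × (1.59² − 0.743²) = 1.552 in^2
t_ext = A_cap·L/Q = 0.3130 s
t_ret = A_ann·L/Q = 0.2447 s
t_cycle = t_ext + t_ret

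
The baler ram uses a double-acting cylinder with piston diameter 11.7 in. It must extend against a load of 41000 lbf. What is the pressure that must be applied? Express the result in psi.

P ≈ 381 psi

Cap-side area A_cap = π/4 × (11.7 in)² = 107.5 in^2
P = F / A = 41000 lbf / A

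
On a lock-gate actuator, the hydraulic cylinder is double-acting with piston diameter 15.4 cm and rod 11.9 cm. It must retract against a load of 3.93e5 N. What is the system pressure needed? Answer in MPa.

P ≈ 52.4 MPa

Rod-side annular area A_ann = π/4 × (15.4² − 11.9²) = 75.04 cm^2
Retraction: pressure acts on the annular area.
P = F / A = 3.93e5 N / A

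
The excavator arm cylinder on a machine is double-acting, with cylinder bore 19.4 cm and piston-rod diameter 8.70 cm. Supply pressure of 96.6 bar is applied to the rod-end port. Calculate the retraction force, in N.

F ≈ 2.28e5 N

Rod-side annular area A_ann = π/4 × (19.4² − 8.70²) = 236.1 cm^2
On retraction the pressure acts on the annular area (bore minus rod).
F = P × A_ann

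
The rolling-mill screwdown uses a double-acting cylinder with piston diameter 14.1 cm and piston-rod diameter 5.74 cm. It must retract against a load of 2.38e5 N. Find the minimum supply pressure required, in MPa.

P ≈ 18.3 MPa

Rod-side annular area A_ann = π/4 × (14.1² − 5.74²) = 130.3 cm^2
Retraction: pressure acts on the annular area.
P = F / A = 2.38e5 N / A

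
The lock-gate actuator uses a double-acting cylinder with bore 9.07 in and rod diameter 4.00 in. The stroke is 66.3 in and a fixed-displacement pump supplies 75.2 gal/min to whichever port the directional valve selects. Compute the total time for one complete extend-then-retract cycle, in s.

t ≈ 26.7 s

Cap-side area A_cap = π/4 × (9.07 in)² = 64.61 in^2
Rod-side annular area A_ann = π/4 × (9.07² − 4.00²) = 52.04 in^2
t_ext = A_cap·L/Q = 14.80 s
t_ret = A_ann·L/Q = 11.92 s
t_cycle = t_ext + t_ret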